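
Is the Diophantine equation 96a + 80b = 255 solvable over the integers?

gcd(96, 80) = 16.
16 does not divide 255 (remainder 15), so no integer solutions.

no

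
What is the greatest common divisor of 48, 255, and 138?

gcd(255, 48) = 3.
gcd(3, 138) = 3.

3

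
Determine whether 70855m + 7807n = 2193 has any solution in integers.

gcd(70855, 7807) = 37  (70855 = 9·7807 + 592, 7807 = 13·592 + 111, 592 = 5·111 + 37, 111 = 3·37).
37 does not divide 2193 (remainder 10), so no integer solutions.

no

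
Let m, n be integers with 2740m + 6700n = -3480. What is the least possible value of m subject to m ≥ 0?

gcd(6700, 2740) = 20  (6700 = 2×2740 + 1220, 2740 = 2×1220 + 300, 1220 = 4×300 + 20, 300 = 15×20).
20 divides -3480, so solutions exist.
Back-substituting, 2740×(-22) + 6700×(9) = 20.
Scale by -3480/20 = -174: (m₀, n₀) = (3828, -1566).
General solution: m = 3828 + 335t, n = -1566 - 137t for integer t.
m ≥ 0: smallest is 3828 mod 335 = 143 (at t = -11), with n = -59.

143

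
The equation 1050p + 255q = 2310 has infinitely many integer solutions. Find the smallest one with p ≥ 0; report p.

gcd(1050, 255) = 15  (1050 = 4×255 + 30, 255 = 8×30 + 15, 30 = 2×15).
15 divides 2310, so solutions exist.
Back-substituting, 1050×(-8) + 255×(33) = 15.
Scale by 2310/15 = 154: (p₀, q₀) = (-1232, 5082).
General solution: p = -1232 + 17t, q = 5082 - 70t for integer t.
p ≥ 0: smallest is -1232 mod 17 = 9 (at t = 73), with q = -28.

9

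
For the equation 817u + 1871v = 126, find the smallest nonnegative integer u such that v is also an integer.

gcd(1871, 817):
  1871 = 2·817 + 237
  817 = 3·237 + 106
  237 = 2·106 + 25
  106 = 4·25 + 6
  25 = 4·6 + 1
  6 = 6·1
so gcd(1871, 817) = 1.
1 divides 126, so solutions exist.
Back-substitute for Bézout coefficients:
  1 = 25 - 4·6
  ... = 817·(-300) + 1871·(131)
Scale by 126/1 = 126: (u₀, v₀) = (-37800, 16506).
General solution: u = -37800 + 1871t, v = 16506 - 817t for integer t.
u ≥ 0: smallest is -37800 mod 1871 = 1491 (at t = 21), with v = -651.

1491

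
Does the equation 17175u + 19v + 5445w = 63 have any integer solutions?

yes

gcd(17175, 19) = 1  (17175 = 903·19 + 18, 19 = 1·18 + 1, 18 = 18·1).
gcd(1, 5445) = 1.
1 divides 63, so integer solutions exist.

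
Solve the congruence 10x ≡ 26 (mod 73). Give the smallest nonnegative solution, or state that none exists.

61

gcd(73, 10) = 1  (73 = 7×10 + 3, 10 = 3×3 + 1, 3 = 3×1).
1 divides 26, so solutions exist.
Back-substituting, 10×(22) + 73×(-3) = 1.
So 10×(22) ≡ 1 (mod 73); multiply by 26: x ≡ 572 (mod 73).
Smallest nonnegative: x = 572 mod 73 = 61.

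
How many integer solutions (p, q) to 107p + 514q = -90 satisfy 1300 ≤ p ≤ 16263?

gcd(514, 107) = 1  (514 = 4*107 + 86, 107 = 1*86 + 21, 86 = 4*21 + 2, 21 = 10*2 + 1, 2 = 2*1).
Back-substituting, 107*(245) + 514*(-51) = 1.
Scale by -90: particular solution (-22050, 4590); reduce p mod 514: (52, -11).
General solution: p = 52 + 514t, q = -11 - 107t for integer t.
1300 ≤ 52 + 514t ≤ 16263 gives t ∈ [3, 31], which is 29 values.

29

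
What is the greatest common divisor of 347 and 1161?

gcd(1161, 347) = 1  (1161 = 3*347 + 120, 347 = 2*120 + 107, 120 = 1*107 + 13, 107 = 8*13 + 3, 13 = 4*3 + 1, 3 = 3*1).

1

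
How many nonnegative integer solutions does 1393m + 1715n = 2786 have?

gcd(1715, 1393):
  1715 = 1×1393 + 322
  1393 = 4×322 + 105
  322 = 3×105 + 7
  105 = 15×7
so gcd(1715, 1393) = 7.
Back-substitute for Bézout coefficients:
  7 = 322 - 3×105
  ... = 1393×(-16) + 1715×(13)
Scale by 398: one solution is (-6368, 5174). Reduce m mod 245: (2, 0).
General: m = 2 + 245t, n = 0 - 199t.
m ≥ 0 ⇒ t ≥ 0; n ≥ 0 ⇒ t ≤ 0. So t ∈ [0, 0]: 1 solution.

1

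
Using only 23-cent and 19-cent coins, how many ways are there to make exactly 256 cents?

1

Need nonnegative integers with 23j + 19k = 256.
gcd(23, 19) = 1, and 23·(5) + 19·(-6) = 1.
So (j₀, k₀) = (1280, -1536); general j = 1280 + 19t, k = -1536 - 23t.
j ≥ 0 ⇒ t ≥ -67; k ≥ 0 ⇒ t ≤ -67. That's 1 value of t.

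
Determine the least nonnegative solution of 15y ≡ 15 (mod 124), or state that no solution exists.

1

gcd(124, 15) = 1.
1 divides 15, so solutions exist.
By Bézout, 15×(-33) + 124×(4) = 1.
So 15×(-33) ≡ 1 (mod 124); multiply by 15: y ≡ -495 (mod 124).
Smallest nonnegative: y = -495 mod 124 = 1.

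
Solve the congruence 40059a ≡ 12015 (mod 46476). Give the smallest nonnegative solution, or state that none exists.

1845

gcd(46476, 40059):
  46476 = 1×40059 + 6417
  40059 = 6×6417 + 1557
  6417 = 4×1557 + 189
  1557 = 8×189 + 45
  189 = 4×45 + 9
  45 = 5×9
so gcd(46476, 40059) = 9.
9 divides 12015, so solutions exist.
Back-substitute for Bézout coefficients:
  9 = 189 - 4×45
  ... = 40059×(-985) + 46476×(849)
So 40059×(-985) ≡ 9 (mod 46476); multiply by 1335: a ≡ -1314975 (mod 5164).
Smallest nonnegative: a = -1314975 mod 5164 = 1845.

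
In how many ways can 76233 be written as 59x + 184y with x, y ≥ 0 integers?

gcd(184, 59):
  184 = 3×59 + 7
  59 = 8×7 + 3
  7 = 2×3 + 1
  3 = 3×1
so gcd(184, 59) = 1.
Back-substitute for Bézout coefficients:
  1 = 7 - 2×3
  ... = 59×(-53) + 184×(17)
Scale by 76233: one solution is (-4040349, 1295961). Reduce x mod 184: (107, 380).
General: x = 107 + 184t, y = 380 - 59t.
x ≥ 0 ⇒ t ≥ 0; y ≥ 0 ⇒ t ≤ 6. So t ∈ [0, 6]: 7 solutions.

7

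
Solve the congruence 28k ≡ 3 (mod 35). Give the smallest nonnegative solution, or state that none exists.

gcd(35, 28) = 7.
7 does not divide 3, so the congruence has no solution.

no solution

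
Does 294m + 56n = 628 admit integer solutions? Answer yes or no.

no

gcd(294, 56) = 14  (294 = 5*56 + 14, 56 = 4*14).
14 does not divide 628 (remainder 12), so no integer solutions.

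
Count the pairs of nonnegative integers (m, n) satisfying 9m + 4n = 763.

21

gcd(9, 4) = 1.
By Bézout, 9*(1) + 4*(-2) = 1.
One solution: (3, 184).
General: m = 3 + 4t, n = 184 - 9t.
m ≥ 0 ⇒ t ≥ 0; n ≥ 0 ⇒ t ≤ 20. So t ∈ [0, 20]: 21 solutions.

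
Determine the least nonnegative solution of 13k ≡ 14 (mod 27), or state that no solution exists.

26

gcd(27, 13) = 1  (27 = 2×13 + 1, 13 = 13×1).
1 divides 14, so solutions exist.
Back-substituting, 13×(-2) + 27×(1) = 1.
So 13×(-2) ≡ 1 (mod 27); multiply by 14: k ≡ -28 (mod 27).
Smallest nonnegative: k = -28 mod 27 = 26.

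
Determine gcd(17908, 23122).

22

gcd(23122, 17908):
  23122 = 1*17908 + 5214
  17908 = 3*5214 + 2266
  5214 = 2*2266 + 682
  2266 = 3*682 + 220
  682 = 3*220 + 22
  220 = 10*22
so gcd(23122, 17908) = 22.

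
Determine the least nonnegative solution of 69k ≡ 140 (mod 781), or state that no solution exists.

gcd(781, 69) = 1.
1 divides 140, so solutions exist.
By Bézout, 69×(-249) + 781×(22) = 1.
So 69×(-249) ≡ 1 (mod 781); multiply by 140: k ≡ -34860 (mod 781).
Smallest nonnegative: k = -34860 mod 781 = 285.

285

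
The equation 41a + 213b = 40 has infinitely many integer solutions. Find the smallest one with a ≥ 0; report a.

188

gcd(213, 41):
  213 = 5·41 + 8
  41 = 5·8 + 1
  8 = 8·1
so gcd(213, 41) = 1.
1 divides 40, so solutions exist.
Back-substitute for Bézout coefficients:
  1 = 41 - 5·8
  ... = 41·(26) + 213·(-5)
Scale by 40/1 = 40: (a₀, b₀) = (1040, -200).
General solution: a = 1040 + 213t, b = -200 - 41t for integer t.
a ≥ 0: smallest is 1040 mod 213 = 188 (at t = -4), with b = -36.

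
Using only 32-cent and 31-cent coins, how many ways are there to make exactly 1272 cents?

Need nonnegative integers with 32j + 31k = 1272.
gcd(32, 31) = 1, and 32·(1) + 31·(-1) = 1.
So (j₀, k₀) = (1272, -1272); general j = 1272 + 31t, k = -1272 - 32t.
j ≥ 0 ⇒ t ≥ -41; k ≥ 0 ⇒ t ≤ -40. That's 2 values of t.

2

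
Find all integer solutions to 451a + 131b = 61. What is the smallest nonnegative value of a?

53

gcd(451, 131):
  451 = 3·131 + 58
  131 = 2·58 + 15
  58 = 3·15 + 13
  15 = 1·13 + 2
  13 = 6·2 + 1
  2 = 2·1
so gcd(451, 131) = 1.
1 divides 61, so solutions exist.
Back-substitute for Bézout coefficients:
  1 = 13 - 6·2
  ... = 451·(61) + 131·(-210)
Scale by 61/1 = 61: (a₀, b₀) = (3721, -12810).
General solution: a = 3721 + 131t, b = -12810 - 451t for integer t.
a ≥ 0: smallest is 3721 mod 131 = 53 (at t = -28), with b = -182.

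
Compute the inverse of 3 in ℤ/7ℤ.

gcd(7, 3):
  7 = 2*3 + 1
  3 = 3*1
so gcd(7, 3) = 1.
Back-substitute for Bézout coefficients:
  1 = 7 - 2*3
  ... = 3*(-2) + 7*(1)
So 3*-2 ≡ 1 (mod 7), and -2 mod 7 = 5.

5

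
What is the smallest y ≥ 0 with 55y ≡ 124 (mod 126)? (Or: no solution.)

gcd(126, 55) = 1  (126 = 2·55 + 16, 55 = 3·16 + 7, 16 = 2·7 + 2, 7 = 3·2 + 1, 2 = 2·1).
1 divides 124, so solutions exist.
Back-substituting, 55·(55) + 126·(-24) = 1.
So 55·(55) ≡ 1 (mod 126); multiply by 124: y ≡ 6820 (mod 126).
Smallest nonnegative: y = 6820 mod 126 = 16.

16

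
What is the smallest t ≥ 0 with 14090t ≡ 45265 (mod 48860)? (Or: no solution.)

no solution

gcd(48860, 14090) = 10.
10 does not divide 45265, so the congruence has no solution.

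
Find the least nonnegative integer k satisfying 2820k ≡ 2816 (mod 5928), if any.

no solution

gcd(5928, 2820) = 12  (5928 = 2*2820 + 288, 2820 = 9*288 + 228, 288 = 1*228 + 60, 228 = 3*60 + 48, 60 = 1*48 + 12, 48 = 4*12).
12 does not divide 2816, so the congruence has no solution.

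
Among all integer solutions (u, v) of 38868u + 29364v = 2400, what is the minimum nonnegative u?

gcd(38868, 29364) = 12.
12 divides 2400, so solutions exist.
By Bézout, 38868·(448) + 29364·(-593) = 12.
Scale by 2400/12 = 200: (u₀, v₀) = (89600, -118600).
General solution: u = 89600 + 2447t, v = -118600 - 3239t for integer t.
u ≥ 0: smallest is 89600 mod 2447 = 1508 (at t = -36), with v = -1996.

1508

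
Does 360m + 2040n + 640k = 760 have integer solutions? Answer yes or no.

gcd(2040, 360):
  2040 = 5×360 + 240
  360 = 1×240 + 120
  240 = 2×120
so gcd(2040, 360) = 120.
gcd(120, 640) = 40.
40 divides 760, so integer solutions exist.

yes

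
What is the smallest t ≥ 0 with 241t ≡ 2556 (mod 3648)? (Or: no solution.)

828

gcd(3648, 241) = 1  (3648 = 15×241 + 33, 241 = 7×33 + 10, 33 = 3×10 + 3, 10 = 3×3 + 1, 3 = 3×1).
1 divides 2556, so solutions exist.
Back-substituting, 241×(1105) + 3648×(-73) = 1.
So 241×(1105) ≡ 1 (mod 3648); multiply by 2556: t ≡ 2824380 (mod 3648).
Smallest nonnegative: t = 2824380 mod 3648 = 828.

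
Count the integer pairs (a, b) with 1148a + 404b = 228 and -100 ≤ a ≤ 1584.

gcd(1148, 404):
  1148 = 2×404 + 340
  404 = 1×340 + 64
  340 = 5×64 + 20
  64 = 3×20 + 4
  20 = 5×4
so gcd(1148, 404) = 4.
Back-substitute for Bézout coefficients:
  4 = 64 - 3×20
  ... = 1148×(-19) + 404×(54)
Scale by 57: particular solution (-1083, 3078); reduce a mod 101: (28, -79).
General solution: a = 28 + 101t, b = -79 - 287t for integer t.
-100 ≤ 28 + 101t ≤ 1584 gives t ∈ [-1, 15], which is 17 values.

17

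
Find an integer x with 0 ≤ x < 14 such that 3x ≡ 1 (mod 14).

5

gcd(14, 3):
  14 = 4·3 + 2
  3 = 1·2 + 1
  2 = 2·1
so gcd(14, 3) = 1.
Back-substitute for Bézout coefficients:
  1 = 3 - 1·2
  ... = 3·(5) + 14·(-1)
So 3·5 ≡ 1 (mod 14), and 5 mod 14 = 5.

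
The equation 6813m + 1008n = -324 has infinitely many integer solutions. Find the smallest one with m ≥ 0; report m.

gcd(6813, 1008) = 9  (6813 = 6×1008 + 765, 1008 = 1×765 + 243, 765 = 3×243 + 36, 243 = 6×36 + 27, 36 = 1×27 + 9, 27 = 3×9).
9 divides -324, so solutions exist.
Back-substituting, 6813×(29) + 1008×(-196) = 9.
Scale by -324/9 = -36: (m₀, n₀) = (-1044, 7056).
General solution: m = -1044 + 112t, n = 7056 - 757t for integer t.
m ≥ 0: smallest is -1044 mod 112 = 76 (at t = 10), with n = -514.

76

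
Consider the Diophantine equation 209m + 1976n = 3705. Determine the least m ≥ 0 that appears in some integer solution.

65

gcd(1976, 209):
  1976 = 9×209 + 95
  209 = 2×95 + 19
  95 = 5×19
so gcd(1976, 209) = 19.
19 divides 3705, so solutions exist.
Back-substitute for Bézout coefficients:
  19 = 209 - 2×95
  ... = 209×(19) + 1976×(-2)
Scale by 3705/19 = 195: (m₀, n₀) = (3705, -390).
General solution: m = 3705 + 104t, n = -390 - 11t for integer t.
m ≥ 0: smallest is 3705 mod 104 = 65 (at t = -35), with n = -5.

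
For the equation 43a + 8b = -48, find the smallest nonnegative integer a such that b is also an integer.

0

gcd(43, 8) = 1  (43 = 5×8 + 3, 8 = 2×3 + 2, 3 = 1×2 + 1, 2 = 2×1).
1 divides -48, so solutions exist.
Back-substituting, 43×(3) + 8×(-16) = 1.
Scale by -48/1 = -48: (a₀, b₀) = (-144, 768).
General solution: a = -144 + 8t, b = 768 - 43t for integer t.
a ≥ 0: smallest is -144 mod 8 = 0 (at t = 18), with b = -6.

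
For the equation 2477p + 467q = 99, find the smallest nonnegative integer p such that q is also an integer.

gcd(2477, 467) = 1  (2477 = 5*467 + 142, 467 = 3*142 + 41, 142 = 3*41 + 19, 41 = 2*19 + 3, 19 = 6*3 + 1, 3 = 3*1).
1 divides 99, so solutions exist.
Back-substituting, 2477*(148) + 467*(-785) = 1.
Scale by 99/1 = 99: (p₀, q₀) = (14652, -77715).
General solution: p = 14652 + 467t, q = -77715 - 2477t for integer t.
p ≥ 0: smallest is 14652 mod 467 = 175 (at t = -31), with q = -928.

175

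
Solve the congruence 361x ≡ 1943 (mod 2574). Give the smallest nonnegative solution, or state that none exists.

1025

gcd(2574, 361) = 1  (2574 = 7·361 + 47, 361 = 7·47 + 32, 47 = 1·32 + 15, 32 = 2·15 + 2, 15 = 7·2 + 1, 2 = 2·1).
1 divides 1943, so solutions exist.
Back-substituting, 361·(-1205) + 2574·(169) = 1.
So 361·(-1205) ≡ 1 (mod 2574); multiply by 1943: x ≡ -2341315 (mod 2574).
Smallest nonnegative: x = -2341315 mod 2574 = 1025.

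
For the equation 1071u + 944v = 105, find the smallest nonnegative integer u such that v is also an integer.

759

gcd(1071, 944) = 1  (1071 = 1×944 + 127, 944 = 7×127 + 55, 127 = 2×55 + 17, 55 = 3×17 + 4, 17 = 4×4 + 1, 4 = 4×1).
1 divides 105, so solutions exist.
Back-substituting, 1071×(223) + 944×(-253) = 1.
Scale by 105/1 = 105: (u₀, v₀) = (23415, -26565).
General solution: u = 23415 + 944t, v = -26565 - 1071t for integer t.
u ≥ 0: smallest is 23415 mod 944 = 759 (at t = -24), with v = -861.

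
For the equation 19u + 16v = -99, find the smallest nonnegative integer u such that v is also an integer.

15

gcd(19, 16):
  19 = 1·16 + 3
  16 = 5·3 + 1
  3 = 3·1
so gcd(19, 16) = 1.
1 divides -99, so solutions exist.
Back-substitute for Bézout coefficients:
  1 = 16 - 5·3
  ... = 19·(-5) + 16·(6)
Scale by -99/1 = -99: (u₀, v₀) = (495, -594).
General solution: u = 495 + 16t, v = -594 - 19t for integer t.
u ≥ 0: smallest is 495 mod 16 = 15 (at t = -30), with v = -24.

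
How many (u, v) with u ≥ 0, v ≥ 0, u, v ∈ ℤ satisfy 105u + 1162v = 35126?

2

gcd(1162, 105) = 7.
By Bézout, 105·(-11) + 1162·(1) = 7.
One solution: (80, 23).
General: u = 80 + 166t, v = 23 - 15t.
u ≥ 0 ⇒ t ≥ 0; v ≥ 0 ⇒ t ≤ 1. So t ∈ [0, 1]: 2 solutions.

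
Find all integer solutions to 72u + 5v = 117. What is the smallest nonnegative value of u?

gcd(72, 5):
  72 = 14*5 + 2
  5 = 2*2 + 1
  2 = 2*1
so gcd(72, 5) = 1.
1 divides 117, so solutions exist.
Back-substitute for Bézout coefficients:
  1 = 5 - 2*2
  ... = 72*(-2) + 5*(29)
Scale by 117/1 = 117: (u₀, v₀) = (-234, 3393).
General solution: u = -234 + 5t, v = 3393 - 72t for integer t.
u ≥ 0: smallest is -234 mod 5 = 1 (at t = 47), with v = 9.

1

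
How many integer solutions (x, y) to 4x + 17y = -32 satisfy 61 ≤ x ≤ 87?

1

gcd(17, 4) = 1.
By Bézout, 4×(-4) + 17×(1) = 1.
Particular solution: (9, -4).
General solution: x = 9 + 17t, y = -4 - 4t for integer t.
61 ≤ 9 + 17t ≤ 87 gives t ∈ [4, 4], which is 1 value.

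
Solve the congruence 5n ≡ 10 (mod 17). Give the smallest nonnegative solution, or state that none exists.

2

gcd(17, 5) = 1  (17 = 3·5 + 2, 5 = 2·2 + 1, 2 = 2·1).
1 divides 10, so solutions exist.
Back-substituting, 5·(7) + 17·(-2) = 1.
So 5·(7) ≡ 1 (mod 17); multiply by 10: n ≡ 70 (mod 17).
Smallest nonnegative: n = 70 mod 17 = 2.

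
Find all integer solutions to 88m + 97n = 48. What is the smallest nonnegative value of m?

27

gcd(97, 88):
  97 = 1×88 + 9
  88 = 9×9 + 7
  9 = 1×7 + 2
  7 = 3×2 + 1
  2 = 2×1
so gcd(97, 88) = 1.
1 divides 48, so solutions exist.
Back-substitute for Bézout coefficients:
  1 = 7 - 3×2
  ... = 88×(43) + 97×(-39)
Scale by 48/1 = 48: (m₀, n₀) = (2064, -1872).
General solution: m = 2064 + 97t, n = -1872 - 88t for integer t.
m ≥ 0: smallest is 2064 mod 97 = 27 (at t = -21), with n = -24.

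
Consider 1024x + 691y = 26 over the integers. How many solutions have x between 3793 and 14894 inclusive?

16

gcd(1024, 691) = 1  (1024 = 1×691 + 333, 691 = 2×333 + 25, 333 = 13×25 + 8, 25 = 3×8 + 1, 8 = 8×1).
Back-substituting, 1024×(-83) + 691×(123) = 1.
Scale by 26: particular solution (-2158, 3198); reduce x mod 691: (606, -898).
General solution: x = 606 + 691t, y = -898 - 1024t for integer t.
3793 ≤ 606 + 691t ≤ 14894 gives t ∈ [5, 20], which is 16 values.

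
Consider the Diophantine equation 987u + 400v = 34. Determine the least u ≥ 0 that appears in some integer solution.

182

gcd(987, 400):
  987 = 2·400 + 187
  400 = 2·187 + 26
  187 = 7·26 + 5
  26 = 5·5 + 1
  5 = 5·1
so gcd(987, 400) = 1.
1 divides 34, so solutions exist.
Back-substitute for Bézout coefficients:
  1 = 26 - 5·5
  ... = 987·(-77) + 400·(190)
Scale by 34/1 = 34: (u₀, v₀) = (-2618, 6460).
General solution: u = -2618 + 400t, v = 6460 - 987t for integer t.
u ≥ 0: smallest is -2618 mod 400 = 182 (at t = 7), with v = -449.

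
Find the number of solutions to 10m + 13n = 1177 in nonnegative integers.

gcd(13, 10):
  13 = 1*10 + 3
  10 = 3*3 + 1
  3 = 3*1
so gcd(13, 10) = 1.
Back-substitute for Bézout coefficients:
  1 = 10 - 3*3
  ... = 10*(4) + 13*(-3)
Scale by 1177: one solution is (4708, -3531). Reduce m mod 13: (2, 89).
General: m = 2 + 13t, n = 89 - 10t.
m ≥ 0 ⇒ t ≥ 0; n ≥ 0 ⇒ t ≤ 8. So t ∈ [0, 8]: 9 solutions.

9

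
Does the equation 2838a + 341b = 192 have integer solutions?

gcd(2838, 341) = 11  (2838 = 8×341 + 110, 341 = 3×110 + 11, 110 = 10×11).
11 does not divide 192 (remainder 5), so no integer solutions.

no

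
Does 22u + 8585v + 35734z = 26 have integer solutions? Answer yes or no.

yes

gcd(8585, 22):
  8585 = 390×22 + 5
  22 = 4×5 + 2
  5 = 2×2 + 1
  2 = 2×1
so gcd(8585, 22) = 1.
gcd(1, 35734) = 1.
1 divides 26, so integer solutions exist.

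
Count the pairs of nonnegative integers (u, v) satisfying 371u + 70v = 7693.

2

gcd(371, 70) = 7.
By Bézout, 371×(-3) + 70×(16) = 7.
One solution: (3, 94).
General: u = 3 + 10t, v = 94 - 53t.
u ≥ 0 ⇒ t ≥ 0; v ≥ 0 ⇒ t ≤ 1. So t ∈ [0, 1]: 2 solutions.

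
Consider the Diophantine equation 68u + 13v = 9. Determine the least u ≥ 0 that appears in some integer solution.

3

gcd(68, 13) = 1.
1 divides 9, so solutions exist.
By Bézout, 68×(-4) + 13×(21) = 1.
Scale by 9/1 = 9: (u₀, v₀) = (-36, 189).
General solution: u = -36 + 13t, v = 189 - 68t for integer t.
u ≥ 0: smallest is -36 mod 13 = 3 (at t = 3), with v = -15.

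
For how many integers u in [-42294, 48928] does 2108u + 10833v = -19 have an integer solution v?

gcd(10833, 2108) = 1  (10833 = 5*2108 + 293, 2108 = 7*293 + 57, 293 = 5*57 + 8, 57 = 7*8 + 1, 8 = 8*1).
Back-substituting, 2108*(1331) + 10833*(-259) = 1.
Scale by -19: particular solution (-25289, 4921); reduce u mod 10833: (7210, -1403).
General solution: u = 7210 + 10833t, v = -1403 - 2108t for integer t.
-42294 ≤ 7210 + 10833t ≤ 48928 gives t ∈ [-4, 3], which is 8 values.

8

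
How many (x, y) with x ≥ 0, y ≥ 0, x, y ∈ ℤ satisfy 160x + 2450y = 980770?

gcd(2450, 160) = 10  (2450 = 15·160 + 50, 160 = 3·50 + 10, 50 = 5·10).
Back-substituting, 160·(46) + 2450·(-3) = 10.
Scale by 98077: one solution is (4511542, -294231). Reduce x mod 245: (112, 393).
General: x = 112 + 245t, y = 393 - 16t.
x ≥ 0 ⇒ t ≥ 0; y ≥ 0 ⇒ t ≤ 24. So t ∈ [0, 24]: 25 solutions.

25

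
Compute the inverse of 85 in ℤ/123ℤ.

gcd(123, 85):
  123 = 1*85 + 38
  85 = 2*38 + 9
  38 = 4*9 + 2
  9 = 4*2 + 1
  2 = 2*1
so gcd(123, 85) = 1.
Back-substitute for Bézout coefficients:
  1 = 9 - 4*2
  ... = 85*(55) + 123*(-38)
So 85*55 ≡ 1 (mod 123), and 55 mod 123 = 55.

55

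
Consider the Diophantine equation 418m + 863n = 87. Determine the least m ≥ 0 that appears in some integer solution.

473

gcd(863, 418) = 1  (863 = 2*418 + 27, 418 = 15*27 + 13, 27 = 2*13 + 1, 13 = 13*1).
1 divides 87, so solutions exist.
Back-substituting, 418*(-64) + 863*(31) = 1.
Scale by 87/1 = 87: (m₀, n₀) = (-5568, 2697).
General solution: m = -5568 + 863t, n = 2697 - 418t for integer t.
m ≥ 0: smallest is -5568 mod 863 = 473 (at t = 7), with n = -229.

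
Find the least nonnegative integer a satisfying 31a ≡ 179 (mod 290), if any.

gcd(290, 31) = 1  (290 = 9*31 + 11, 31 = 2*11 + 9, 11 = 1*9 + 2, 9 = 4*2 + 1, 2 = 2*1).
1 divides 179, so solutions exist.
Back-substituting, 31*(131) + 290*(-14) = 1.
So 31*(131) ≡ 1 (mod 290); multiply by 179: a ≡ 23449 (mod 290).
Smallest nonnegative: a = 23449 mod 290 = 249.

249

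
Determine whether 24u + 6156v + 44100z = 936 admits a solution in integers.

yes

gcd(6156, 24) = 12  (6156 = 256·24 + 12, 24 = 2·12).
gcd(12, 44100) = 12.
12 divides 936, so integer solutions exist.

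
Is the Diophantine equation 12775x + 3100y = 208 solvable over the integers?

gcd(12775, 3100) = 25.
25 does not divide 208 (remainder 8), so no integer solutions.

no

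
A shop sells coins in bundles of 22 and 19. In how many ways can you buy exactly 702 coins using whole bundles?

Need nonnegative integers with 22j + 19k = 702.
gcd(22, 19) = 1, and 22·(-6) + 19·(7) = 1.
So (j₀, k₀) = (-4212, 4914); general j = -4212 + 19t, k = 4914 - 22t.
j ≥ 0 ⇒ t ≥ 222; k ≥ 0 ⇒ t ≤ 223. That's 2 values of t.

2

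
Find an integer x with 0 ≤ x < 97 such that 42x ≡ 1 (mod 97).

67

gcd(97, 42) = 1  (97 = 2×42 + 13, 42 = 3×13 + 3, 13 = 4×3 + 1, 3 = 3×1).
Back-substituting, 42×(-30) + 97×(13) = 1.
So 42×-30 ≡ 1 (mod 97), and -30 mod 97 = 67.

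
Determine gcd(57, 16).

1

gcd(57, 16):
  57 = 3*16 + 9
  16 = 1*9 + 7
  9 = 1*7 + 2
  7 = 3*2 + 1
  2 = 2*1
so gcd(57, 16) = 1.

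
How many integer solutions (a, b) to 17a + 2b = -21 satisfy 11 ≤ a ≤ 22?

gcd(17, 2):
  17 = 8*2 + 1
  2 = 2*1
so gcd(17, 2) = 1.
Back-substitute for Bézout coefficients:
  1 = 17 - 8*2
  ... = 17*(1) + 2*(-8)
Scale by -21: particular solution (-21, 168); reduce a mod 2: (1, -19).
General solution: a = 1 + 2t, b = -19 - 17t for integer t.
11 ≤ 1 + 2t ≤ 22 gives t ∈ [5, 10], which is 6 values.

6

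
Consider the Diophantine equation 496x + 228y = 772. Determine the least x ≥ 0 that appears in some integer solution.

gcd(496, 228) = 4  (496 = 2·228 + 40, 228 = 5·40 + 28, 40 = 1·28 + 12, 28 = 2·12 + 4, 12 = 3·4).
4 divides 772, so solutions exist.
Back-substituting, 496·(-17) + 228·(37) = 4.
Scale by 772/4 = 193: (x₀, y₀) = (-3281, 7141).
General solution: x = -3281 + 57t, y = 7141 - 124t for integer t.
x ≥ 0: smallest is -3281 mod 57 = 25 (at t = 58), with y = -51.

25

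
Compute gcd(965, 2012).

1

gcd(2012, 965):
  2012 = 2*965 + 82
  965 = 11*82 + 63
  82 = 1*63 + 19
  63 = 3*19 + 6
  19 = 3*6 + 1
  6 = 6*1
so gcd(2012, 965) = 1.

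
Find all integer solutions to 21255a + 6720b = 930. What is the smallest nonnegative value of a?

gcd(21255, 6720) = 15.
15 divides 930, so solutions exist.
By Bézout, 21255*(-135) + 6720*(427) = 15.
Scale by 930/15 = 62: (a₀, b₀) = (-8370, 26474).
General solution: a = -8370 + 448t, b = 26474 - 1417t for integer t.
a ≥ 0: smallest is -8370 mod 448 = 142 (at t = 19), with b = -449.

142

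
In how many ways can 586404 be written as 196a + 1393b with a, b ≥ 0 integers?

gcd(1393, 196) = 7  (1393 = 7·196 + 21, 196 = 9·21 + 7, 21 = 3·7).
Back-substituting, 196·(64) + 1393·(-9) = 7.
Scale by 83772: one solution is (5361408, -753948). Reduce a mod 199: (149, 400).
General: a = 149 + 199t, b = 400 - 28t.
a ≥ 0 ⇒ t ≥ 0; b ≥ 0 ⇒ t ≤ 14. So t ∈ [0, 14]: 15 solutions.

15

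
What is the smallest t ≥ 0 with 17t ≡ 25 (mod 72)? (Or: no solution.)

gcd(72, 17) = 1  (72 = 4×17 + 4, 17 = 4×4 + 1, 4 = 4×1).
1 divides 25, so solutions exist.
Back-substituting, 17×(17) + 72×(-4) = 1.
So 17×(17) ≡ 1 (mod 72); multiply by 25: t ≡ 425 (mod 72).
Smallest nonnegative: t = 425 mod 72 = 65.

65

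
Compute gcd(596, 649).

1

gcd(649, 596):
  649 = 1*596 + 53
  596 = 11*53 + 13
  53 = 4*13 + 1
  13 = 13*1
so gcd(649, 596) = 1.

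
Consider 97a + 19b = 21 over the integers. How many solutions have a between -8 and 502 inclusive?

gcd(97, 19):
  97 = 5*19 + 2
  19 = 9*2 + 1
  2 = 2*1
so gcd(97, 19) = 1.
Back-substitute for Bézout coefficients:
  1 = 19 - 9*2
  ... = 97*(-9) + 19*(46)
Scale by 21: particular solution (-189, 966); reduce a mod 19: (1, -4).
General solution: a = 1 + 19t, b = -4 - 97t for integer t.
-8 ≤ 1 + 19t ≤ 502 gives t ∈ [0, 26], which is 27 values.

27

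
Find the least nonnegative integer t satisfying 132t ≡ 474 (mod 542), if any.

gcd(542, 132) = 2  (542 = 4·132 + 14, 132 = 9·14 + 6, 14 = 2·6 + 2, 6 = 3·2).
2 divides 474, so solutions exist.
Back-substituting, 132·(-78) + 542·(19) = 2.
So 132·(-78) ≡ 2 (mod 542); multiply by 237: t ≡ -18486 (mod 271).
Smallest nonnegative: t = -18486 mod 271 = 213.

213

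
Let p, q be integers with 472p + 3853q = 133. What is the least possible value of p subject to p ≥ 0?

gcd(3853, 472) = 1.
1 divides 133, so solutions exist.
By Bézout, 472×(-1151) + 3853×(141) = 1.
Scale by 133/1 = 133: (p₀, q₀) = (-153083, 18753).
General solution: p = -153083 + 3853t, q = 18753 - 472t for integer t.
p ≥ 0: smallest is -153083 mod 3853 = 1037 (at t = 40), with q = -127.

1037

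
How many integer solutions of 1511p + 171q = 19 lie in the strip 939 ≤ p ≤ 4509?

21

gcd(1511, 171):
  1511 = 8·171 + 143
  171 = 1·143 + 28
  143 = 5·28 + 3
  28 = 9·3 + 1
  3 = 3·1
so gcd(1511, 171) = 1.
Back-substitute for Bézout coefficients:
  1 = 28 - 9·3
  ... = 1511·(-55) + 171·(486)
Scale by 19: particular solution (-1045, 9234); reduce p mod 171: (152, -1343).
General solution: p = 152 + 171t, q = -1343 - 1511t for integer t.
939 ≤ 152 + 171t ≤ 4509 gives t ∈ [5, 25], which is 21 values.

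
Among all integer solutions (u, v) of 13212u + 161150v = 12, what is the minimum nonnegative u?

gcd(161150, 13212):
  161150 = 12*13212 + 2606
  13212 = 5*2606 + 182
  2606 = 14*182 + 58
  182 = 3*58 + 8
  58 = 7*8 + 2
  8 = 4*2
so gcd(161150, 13212) = 2.
2 divides 12, so solutions exist.
Back-substitute for Bézout coefficients:
  2 = 58 - 7*8
  ... = 13212*(-19479) + 161150*(1597)
Scale by 12/2 = 6: (u₀, v₀) = (-116874, 9582).
General solution: u = -116874 + 80575t, v = 9582 - 6606t for integer t.
u ≥ 0: smallest is -116874 mod 80575 = 44276 (at t = 2), with v = -3630.

44276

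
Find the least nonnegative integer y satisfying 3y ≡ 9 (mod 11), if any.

3

gcd(11, 3) = 1  (11 = 3×3 + 2, 3 = 1×2 + 1, 2 = 2×1).
1 divides 9, so solutions exist.
Back-substituting, 3×(4) + 11×(-1) = 1.
So 3×(4) ≡ 1 (mod 11); multiply by 9: y ≡ 36 (mod 11).
Smallest nonnegative: y = 36 mod 11 = 3.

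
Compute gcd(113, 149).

gcd(149, 113) = 1  (149 = 1·113 + 36, 113 = 3·36 + 5, 36 = 7·5 + 1, 5 = 5·1).

1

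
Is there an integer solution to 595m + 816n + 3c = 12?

yes

gcd(816, 595) = 17  (816 = 1*595 + 221, 595 = 2*221 + 153, 221 = 1*153 + 68, 153 = 2*68 + 17, 68 = 4*17).
gcd(17, 3) = 1.
1 divides 12, so integer solutions exist.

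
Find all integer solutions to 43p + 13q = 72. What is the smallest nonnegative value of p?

gcd(43, 13) = 1  (43 = 3×13 + 4, 13 = 3×4 + 1, 4 = 4×1).
1 divides 72, so solutions exist.
Back-substituting, 43×(-3) + 13×(10) = 1.
Scale by 72/1 = 72: (p₀, q₀) = (-216, 720).
General solution: p = -216 + 13t, q = 720 - 43t for integer t.
p ≥ 0: smallest is -216 mod 13 = 5 (at t = 17), with q = -11.

5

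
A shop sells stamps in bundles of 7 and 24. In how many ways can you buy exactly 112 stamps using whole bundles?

Need nonnegative integers with 7j + 24k = 112.
gcd(7, 24) = 1, and 7·(7) + 24·(-2) = 1.
So (j₀, k₀) = (784, -224); general j = 784 + 24t, k = -224 - 7t.
j ≥ 0 ⇒ t ≥ -32; k ≥ 0 ⇒ t ≤ -32. That's 1 value of t.

1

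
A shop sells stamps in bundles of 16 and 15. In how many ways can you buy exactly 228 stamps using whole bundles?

1

Need nonnegative integers with 16j + 15k = 228.
gcd(16, 15) = 1, and 16·(1) + 15·(-1) = 1.
So (j₀, k₀) = (228, -228); general j = 228 + 15t, k = -228 - 16t.
j ≥ 0 ⇒ t ≥ -15; k ≥ 0 ⇒ t ≤ -15. That's 1 value of t.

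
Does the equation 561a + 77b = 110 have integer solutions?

yes

gcd(561, 77) = 11  (561 = 7·77 + 22, 77 = 3·22 + 11, 22 = 2·11).
11 divides 110, so integer solutions exist.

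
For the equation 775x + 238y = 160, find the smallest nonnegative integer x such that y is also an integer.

186

gcd(775, 238) = 1.
1 divides 160, so solutions exist.
By Bézout, 775*(-39) + 238*(127) = 1.
Scale by 160/1 = 160: (x₀, y₀) = (-6240, 20320).
General solution: x = -6240 + 238t, y = 20320 - 775t for integer t.
x ≥ 0: smallest is -6240 mod 238 = 186 (at t = 27), with y = -605.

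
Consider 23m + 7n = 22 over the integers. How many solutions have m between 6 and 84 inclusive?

11

gcd(23, 7):
  23 = 3×7 + 2
  7 = 3×2 + 1
  2 = 2×1
so gcd(23, 7) = 1.
Back-substitute for Bézout coefficients:
  1 = 7 - 3×2
  ... = 23×(-3) + 7×(10)
Scale by 22: particular solution (-66, 220); reduce m mod 7: (4, -10).
General solution: m = 4 + 7t, n = -10 - 23t for integer t.
6 ≤ 4 + 7t ≤ 84 gives t ∈ [1, 11], which is 11 values.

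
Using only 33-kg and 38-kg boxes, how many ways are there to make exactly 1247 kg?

1

Need nonnegative integers with 33j + 38k = 1247.
gcd(33, 38) = 1, and 33·(15) + 38·(-13) = 1.
So (j₀, k₀) = (18705, -16211); general j = 18705 + 38t, k = -16211 - 33t.
j ≥ 0 ⇒ t ≥ -492; k ≥ 0 ⇒ t ≤ -492. That's 1 value of t.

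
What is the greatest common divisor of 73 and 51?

1

gcd(73, 51):
  73 = 1*51 + 22
  51 = 2*22 + 7
  22 = 3*7 + 1
  7 = 7*1
so gcd(73, 51) = 1.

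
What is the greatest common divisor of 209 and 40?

1

gcd(209, 40):
  209 = 5×40 + 9
  40 = 4×9 + 4
  9 = 2×4 + 1
  4 = 4×1
so gcd(209, 40) = 1.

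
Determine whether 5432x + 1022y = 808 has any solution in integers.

no

gcd(5432, 1022) = 14  (5432 = 5·1022 + 322, 1022 = 3·322 + 56, 322 = 5·56 + 42, 56 = 1·42 + 14, 42 = 3·14).
14 does not divide 808 (remainder 10), so no integer solutions.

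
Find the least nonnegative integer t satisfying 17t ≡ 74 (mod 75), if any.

gcd(75, 17) = 1.
1 divides 74, so solutions exist.
By Bézout, 17·(-22) + 75·(5) = 1.
So 17·(-22) ≡ 1 (mod 75); multiply by 74: t ≡ -1628 (mod 75).
Smallest nonnegative: t = -1628 mod 75 = 22.

22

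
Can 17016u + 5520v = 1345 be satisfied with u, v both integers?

no

gcd(17016, 5520):
  17016 = 3*5520 + 456
  5520 = 12*456 + 48
  456 = 9*48 + 24
  48 = 2*24
so gcd(17016, 5520) = 24.
24 does not divide 1345 (remainder 1), so no integer solutions.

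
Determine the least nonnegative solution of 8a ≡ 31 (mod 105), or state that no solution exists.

gcd(105, 8):
  105 = 13×8 + 1
  8 = 8×1
so gcd(105, 8) = 1.
1 divides 31, so solutions exist.
Back-substitute for Bézout coefficients:
  1 = 105 - 13×8
  ... = 8×(-13) + 105×(1)
So 8×(-13) ≡ 1 (mod 105); multiply by 31: a ≡ -403 (mod 105).
Smallest nonnegative: a = -403 mod 105 = 17.

17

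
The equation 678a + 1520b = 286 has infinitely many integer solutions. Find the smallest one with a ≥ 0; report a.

117

gcd(1520, 678):
  1520 = 2*678 + 164
  678 = 4*164 + 22
  164 = 7*22 + 10
  22 = 2*10 + 2
  10 = 5*2
so gcd(1520, 678) = 2.
2 divides 286, so solutions exist.
Back-substitute for Bézout coefficients:
  2 = 22 - 2*10
  ... = 678*(139) + 1520*(-62)
Scale by 286/2 = 143: (a₀, b₀) = (19877, -8866).
General solution: a = 19877 + 760t, b = -8866 - 339t for integer t.
a ≥ 0: smallest is 19877 mod 760 = 117 (at t = -26), with b = -52.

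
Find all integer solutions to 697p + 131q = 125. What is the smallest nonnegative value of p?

gcd(697, 131) = 1.
1 divides 125, so solutions exist.
By Bézout, 697×(-53) + 131×(282) = 1.
Scale by 125/1 = 125: (p₀, q₀) = (-6625, 35250).
General solution: p = -6625 + 131t, q = 35250 - 697t for integer t.
p ≥ 0: smallest is -6625 mod 131 = 56 (at t = 51), with q = -297.

56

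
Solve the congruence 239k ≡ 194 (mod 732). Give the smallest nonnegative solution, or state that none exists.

gcd(732, 239) = 1.
1 divides 194, so solutions exist.
By Bézout, 239×(-49) + 732×(16) = 1.
So 239×(-49) ≡ 1 (mod 732); multiply by 194: k ≡ -9506 (mod 732).
Smallest nonnegative: k = -9506 mod 732 = 10.

10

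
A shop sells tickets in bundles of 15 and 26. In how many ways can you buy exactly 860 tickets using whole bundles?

2

Need nonnegative integers with 15j + 26k = 860.
gcd(15, 26) = 1, and 15·(7) + 26·(-4) = 1.
So (j₀, k₀) = (6020, -3440); general j = 6020 + 26t, k = -3440 - 15t.
j ≥ 0 ⇒ t ≥ -231; k ≥ 0 ⇒ t ≤ -230. That's 2 values of t.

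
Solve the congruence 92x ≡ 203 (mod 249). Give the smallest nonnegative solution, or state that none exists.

gcd(249, 92) = 1.
1 divides 203, so solutions exist.
By Bézout, 92×(-46) + 249×(17) = 1.
So 92×(-46) ≡ 1 (mod 249); multiply by 203: x ≡ -9338 (mod 249).
Smallest nonnegative: x = -9338 mod 249 = 124.

124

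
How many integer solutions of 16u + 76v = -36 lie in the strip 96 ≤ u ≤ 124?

gcd(76, 16):
  76 = 4·16 + 12
  16 = 1·12 + 4
  12 = 3·4
so gcd(76, 16) = 4.
Back-substitute for Bézout coefficients:
  4 = 16 - 1·12
  ... = 16·(5) + 76·(-1)
Scale by -9: particular solution (-45, 9); reduce u mod 19: (12, -3).
General solution: u = 12 + 19t, v = -3 - 4t for integer t.
96 ≤ 12 + 19t ≤ 124 gives t ∈ [5, 5], which is 1 value.

1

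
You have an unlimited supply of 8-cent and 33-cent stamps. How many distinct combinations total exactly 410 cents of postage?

2

Need nonnegative integers with 8j + 33k = 410.
gcd(8, 33) = 1, and 8·(-4) + 33·(1) = 1.
So (j₀, k₀) = (-1640, 410); general j = -1640 + 33t, k = 410 - 8t.
j ≥ 0 ⇒ t ≥ 50; k ≥ 0 ⇒ t ≤ 51. That's 2 values of t.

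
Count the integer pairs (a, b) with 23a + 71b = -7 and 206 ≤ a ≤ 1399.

17

gcd(71, 23):
  71 = 3×23 + 2
  23 = 11×2 + 1
  2 = 2×1
so gcd(71, 23) = 1.
Back-substitute for Bézout coefficients:
  1 = 23 - 11×2
  ... = 23×(34) + 71×(-11)
Scale by -7: particular solution (-238, 77); reduce a mod 71: (46, -15).
General solution: a = 46 + 71t, b = -15 - 23t for integer t.
206 ≤ 46 + 71t ≤ 1399 gives t ∈ [3, 19], which is 17 values.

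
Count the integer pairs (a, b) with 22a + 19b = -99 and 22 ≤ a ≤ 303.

15

gcd(22, 19) = 1  (22 = 1*19 + 3, 19 = 6*3 + 1, 3 = 3*1).
Back-substituting, 22*(-6) + 19*(7) = 1.
Scale by -99: particular solution (594, -693); reduce a mod 19: (5, -11).
General solution: a = 5 + 19t, b = -11 - 22t for integer t.
22 ≤ 5 + 19t ≤ 303 gives t ∈ [1, 15], which is 15 values.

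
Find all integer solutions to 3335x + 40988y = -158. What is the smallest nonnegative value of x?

14822

gcd(40988, 3335):
  40988 = 12·3335 + 968
  3335 = 3·968 + 431
  968 = 2·431 + 106
  431 = 4·106 + 7
  106 = 15·7 + 1
  7 = 7·1
so gcd(40988, 3335) = 1.
1 divides -158, so solutions exist.
Back-substitute for Bézout coefficients:
  1 = 106 - 15·7
  ... = 3335·(-5801) + 40988·(472)
Scale by -158/1 = -158: (x₀, y₀) = (916558, -74576).
General solution: x = 916558 + 40988t, y = -74576 - 3335t for integer t.
x ≥ 0: smallest is 916558 mod 40988 = 14822 (at t = -22), with y = -1206.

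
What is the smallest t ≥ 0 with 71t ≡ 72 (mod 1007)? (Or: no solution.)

gcd(1007, 71):
  1007 = 14*71 + 13
  71 = 5*13 + 6
  13 = 2*6 + 1
  6 = 6*1
so gcd(1007, 71) = 1.
1 divides 72, so solutions exist.
Back-substitute for Bézout coefficients:
  1 = 13 - 2*6
  ... = 71*(-156) + 1007*(11)
So 71*(-156) ≡ 1 (mod 1007); multiply by 72: t ≡ -11232 (mod 1007).
Smallest nonnegative: t = -11232 mod 1007 = 852.

852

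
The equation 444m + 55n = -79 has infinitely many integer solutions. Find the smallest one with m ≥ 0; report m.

gcd(444, 55) = 1  (444 = 8*55 + 4, 55 = 13*4 + 3, 4 = 1*3 + 1, 3 = 3*1).
1 divides -79, so solutions exist.
Back-substituting, 444*(14) + 55*(-113) = 1.
Scale by -79/1 = -79: (m₀, n₀) = (-1106, 8927).
General solution: m = -1106 + 55t, n = 8927 - 444t for integer t.
m ≥ 0: smallest is -1106 mod 55 = 49 (at t = 21), with n = -397.

49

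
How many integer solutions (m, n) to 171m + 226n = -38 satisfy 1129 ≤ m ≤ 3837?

gcd(226, 171):
  226 = 1*171 + 55
  171 = 3*55 + 6
  55 = 9*6 + 1
  6 = 6*1
so gcd(226, 171) = 1.
Back-substitute for Bézout coefficients:
  1 = 55 - 9*6
  ... = 171*(-37) + 226*(28)
Scale by -38: particular solution (1406, -1064); reduce m mod 226: (50, -38).
General solution: m = 50 + 226t, n = -38 - 171t for integer t.
1129 ≤ 50 + 226t ≤ 3837 gives t ∈ [5, 16], which is 12 values.

12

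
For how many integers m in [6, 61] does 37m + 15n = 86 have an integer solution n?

gcd(37, 15):
  37 = 2·15 + 7
  15 = 2·7 + 1
  7 = 7·1
so gcd(37, 15) = 1.
Back-substitute for Bézout coefficients:
  1 = 15 - 2·7
  ... = 37·(-2) + 15·(5)
Scale by 86: particular solution (-172, 430); reduce m mod 15: (8, -14).
General solution: m = 8 + 15t, n = -14 - 37t for integer t.
6 ≤ 8 + 15t ≤ 61 gives t ∈ [0, 3], which is 4 values.

4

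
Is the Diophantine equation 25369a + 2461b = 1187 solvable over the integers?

gcd(25369, 2461) = 23.
23 does not divide 1187 (remainder 14), so no integer solutions.

no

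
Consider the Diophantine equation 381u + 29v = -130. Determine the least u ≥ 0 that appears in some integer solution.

gcd(381, 29):
  381 = 13·29 + 4
  29 = 7·4 + 1
  4 = 4·1
so gcd(381, 29) = 1.
1 divides -130, so solutions exist.
Back-substitute for Bézout coefficients:
  1 = 29 - 7·4
  ... = 381·(-7) + 29·(92)
Scale by -130/1 = -130: (u₀, v₀) = (910, -11960).
General solution: u = 910 + 29t, v = -11960 - 381t for integer t.
u ≥ 0: smallest is 910 mod 29 = 11 (at t = -31), with v = -149.

11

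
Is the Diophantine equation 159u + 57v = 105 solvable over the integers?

yes

gcd(159, 57) = 3.
3 divides 105, so integer solutions exist.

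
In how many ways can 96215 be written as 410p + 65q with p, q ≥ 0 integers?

gcd(410, 65) = 5  (410 = 6*65 + 20, 65 = 3*20 + 5, 20 = 4*5).
Back-substituting, 410*(-3) + 65*(19) = 5.
Scale by 19243: one solution is (-57729, 365617). Reduce p mod 13: (4, 1455).
General: p = 4 + 13t, q = 1455 - 82t.
p ≥ 0 ⇒ t ≥ 0; q ≥ 0 ⇒ t ≤ 17. So t ∈ [0, 17]: 18 solutions.

18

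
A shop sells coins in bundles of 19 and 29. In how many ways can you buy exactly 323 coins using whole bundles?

Need nonnegative integers with 19j + 29k = 323.
gcd(19, 29) = 1, and 19·(-3) + 29·(2) = 1.
So (j₀, k₀) = (-969, 646); general j = -969 + 29t, k = 646 - 19t.
j ≥ 0 ⇒ t ≥ 34; k ≥ 0 ⇒ t ≤ 34. That's 1 value of t.

1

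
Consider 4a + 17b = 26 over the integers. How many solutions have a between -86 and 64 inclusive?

gcd(17, 4) = 1.
By Bézout, 4×(-4) + 17×(1) = 1.
Particular solution: (15, -2).
General solution: a = 15 + 17t, b = -2 - 4t for integer t.
-86 ≤ 15 + 17t ≤ 64 gives t ∈ [-5, 2], which is 8 values.

8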